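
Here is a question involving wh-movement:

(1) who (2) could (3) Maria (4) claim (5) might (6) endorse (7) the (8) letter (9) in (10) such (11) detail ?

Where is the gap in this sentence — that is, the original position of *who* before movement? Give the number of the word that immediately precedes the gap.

In situ: Maria could claim who might endorse the letter in such detail.
The filler 'who' is interpreted as the subject of the clause embedded under 'claim'. Wh-movement fronts it, leaving a gap right after 'claim':
Who could Maria claim ___ might endorse the letter in such detail?
'claim' is word 4.

4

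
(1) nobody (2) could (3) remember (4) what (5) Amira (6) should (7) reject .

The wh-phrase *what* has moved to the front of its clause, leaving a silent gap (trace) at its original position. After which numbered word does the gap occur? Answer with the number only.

Pre-movement form: Amira should reject what.
'what' is the direct object of 'reject'. Fronting leaves a gap immediately after 'reject':
Nobody could remember what Amira should reject ___.
'reject' is word 7.

7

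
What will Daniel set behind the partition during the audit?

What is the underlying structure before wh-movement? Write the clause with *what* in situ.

'what' functions as the direct object of 'set'. It moves to the left edge, and the trace sits right after 'set':
What will Daniel set ___ behind the partition during the audit?

Daniel will set what behind the partition during the audit.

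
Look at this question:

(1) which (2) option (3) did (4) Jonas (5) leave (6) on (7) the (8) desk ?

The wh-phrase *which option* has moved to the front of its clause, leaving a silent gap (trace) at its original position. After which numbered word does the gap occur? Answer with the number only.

Before movement: Jonas did leave which option on the desk.
'which option' is the direct object of 'leave'. Fronting leaves a gap immediately after 'leave':
Which option did Jonas leave ___ on the desk?
'leave' is word 5.

5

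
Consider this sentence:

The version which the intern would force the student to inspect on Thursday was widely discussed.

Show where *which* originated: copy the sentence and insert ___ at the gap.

The filler 'which' is interpreted as the direct object of 'inspect'. The gap is right after 'inspect'.

The version which the intern would force the student to inspect ___ on Thursday was widely discussed.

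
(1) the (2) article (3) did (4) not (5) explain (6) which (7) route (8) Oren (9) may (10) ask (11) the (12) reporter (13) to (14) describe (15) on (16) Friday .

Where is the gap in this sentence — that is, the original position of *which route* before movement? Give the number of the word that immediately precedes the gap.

Underlying clause: Oren may ask the reporter to describe which route on Friday.
The filler 'which route' is interpreted as the direct object of 'describe'. It moves to the left edge, and the trace sits right after 'describe':
The article did not explain which route Oren may ask the reporter to describe ___ on Friday.
'describe' is word 14.

14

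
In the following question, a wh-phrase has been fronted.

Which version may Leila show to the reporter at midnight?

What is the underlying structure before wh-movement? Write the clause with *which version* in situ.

The filler 'which version' is interpreted as the direct object of 'show'. Fronting leaves a gap immediately after 'show':
Which version may Leila show ___ to the reporter at midnight?

Leila may show which version to the reporter at midnight.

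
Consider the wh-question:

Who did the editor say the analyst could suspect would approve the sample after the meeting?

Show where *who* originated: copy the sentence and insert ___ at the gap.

Who did the editor say the analyst could suspect ___ would approve the sample after the meeting?

Pre-movement form: The editor did say the analyst could suspect who would approve the sample after the meeting.
The filler 'who' is interpreted as the subject of the clause embedded under 'suspect'. The gap is right after 'suspect'.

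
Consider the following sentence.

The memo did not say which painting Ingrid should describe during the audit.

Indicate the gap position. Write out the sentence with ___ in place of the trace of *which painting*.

Pre-movement form: Ingrid should describe which painting during the audit.
'which painting' is the direct object of 'describe'. The gap is right after 'describe'.

The memo did not say which painting Ingrid should describe ___ during the audit.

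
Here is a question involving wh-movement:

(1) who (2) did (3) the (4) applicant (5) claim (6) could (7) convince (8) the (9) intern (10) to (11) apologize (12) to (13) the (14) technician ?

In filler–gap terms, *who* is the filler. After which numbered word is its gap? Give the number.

5

Underlying clause: The applicant did claim who could convince the intern to apologize to the technician.
The filler 'who' is interpreted as the subject of the clause embedded under 'claim'. Fronting leaves a gap immediately after 'claim':
Who did the applicant claim ___ could convince the intern to apologize to the technician?
'claim' is word 5.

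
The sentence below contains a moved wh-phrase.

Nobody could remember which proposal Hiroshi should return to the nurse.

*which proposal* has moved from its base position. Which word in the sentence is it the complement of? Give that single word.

Pre-movement form: Hiroshi should return which proposal to the nurse.
The filler 'which proposal' is interpreted as the direct object of 'return'. It moves to the left edge, and the trace sits right after 'return':
Nobody could remember which proposal Hiroshi should return ___ to the nurse.

return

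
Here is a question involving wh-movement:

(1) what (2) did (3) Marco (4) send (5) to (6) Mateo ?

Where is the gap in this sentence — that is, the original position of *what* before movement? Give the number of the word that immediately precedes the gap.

4

In situ: Marco did send what to Mateo.
The filler 'what' is interpreted as the direct object of 'send'. It moves to the left edge, and the trace sits right after 'send':
What did Marco send ___ to Mateo?
'send' is word 4.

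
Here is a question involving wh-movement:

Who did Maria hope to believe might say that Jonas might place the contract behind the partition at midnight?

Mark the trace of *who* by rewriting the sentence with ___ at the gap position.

Who did Maria hope to believe ___ might say that Jonas might place the contract behind the partition at midnight?

Pre-movement form: Maria did hope to believe who might say that Jonas might place the contract behind the partition at midnight.
'who' is the subject of the clause embedded under 'believe'. The gap is right after 'believe'.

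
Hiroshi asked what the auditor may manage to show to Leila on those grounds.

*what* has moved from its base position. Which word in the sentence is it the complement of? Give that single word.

Pre-movement form: The auditor may manage to show what to Leila on those grounds.
The filler 'what' is interpreted as the direct object of 'show'. It moves to the left edge, and the trace sits right after 'show':
Hiroshi asked what the auditor may manage to show ___ to Leila on those grounds.

show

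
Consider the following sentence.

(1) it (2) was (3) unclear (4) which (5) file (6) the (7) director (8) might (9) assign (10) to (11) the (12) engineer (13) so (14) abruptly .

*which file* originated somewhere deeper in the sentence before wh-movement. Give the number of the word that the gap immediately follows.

Underlying clause: The director might assign which file to the engineer so abruptly.
'which file' is the direct object of 'assign'. Fronting leaves a gap immediately after 'assign':
It was unclear which file the director might assign ___ to the engineer so abruptly.
'assign' is word 9.

9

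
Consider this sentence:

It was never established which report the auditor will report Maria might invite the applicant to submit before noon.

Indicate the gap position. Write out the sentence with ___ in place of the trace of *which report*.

Pre-movement form: The auditor will report Maria might invite the applicant to submit which report before noon.
'which report' is the direct object of 'submit'. The gap is right after 'submit'.

It was never established which report the auditor will report Maria might invite the applicant to submit ___ before noon.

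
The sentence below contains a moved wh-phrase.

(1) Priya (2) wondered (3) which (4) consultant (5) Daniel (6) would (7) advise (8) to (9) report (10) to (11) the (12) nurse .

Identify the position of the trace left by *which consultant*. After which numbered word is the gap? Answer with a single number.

7

In situ: Daniel would advise which consultant to report to the nurse.
The filler 'which consultant' is interpreted as the direct object of 'advise'. It moves to the left edge, and the trace sits right after 'advise':
Priya wondered which consultant Daniel would advise ___ to report to the nurse.
'advise' is word 7.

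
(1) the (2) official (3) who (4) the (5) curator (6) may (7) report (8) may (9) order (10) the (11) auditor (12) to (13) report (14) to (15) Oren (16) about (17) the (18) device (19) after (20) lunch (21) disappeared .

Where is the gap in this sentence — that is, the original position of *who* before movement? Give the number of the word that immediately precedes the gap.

'who' is the subject of the clause embedded under 'report'. Fronting leaves a gap immediately after 'report':
The official who the curator may report ___ may order the auditor to report to Oren about the device after lunch disappeared.
'report' is word 7.

7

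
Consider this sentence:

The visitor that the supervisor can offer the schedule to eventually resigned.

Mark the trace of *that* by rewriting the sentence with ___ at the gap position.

The visitor that the supervisor can offer the schedule to ___ eventually resigned.

'that' is the object of the preposition 'to' (recipient of 'offer'). The gap is right after 'to'.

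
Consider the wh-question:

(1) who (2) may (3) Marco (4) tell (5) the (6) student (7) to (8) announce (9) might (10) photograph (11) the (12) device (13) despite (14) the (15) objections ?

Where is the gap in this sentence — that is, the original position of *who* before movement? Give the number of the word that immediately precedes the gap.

In situ: Marco may tell the student to announce who might photograph the device despite the objections.
'who' is the subject of the clause embedded under 'announce'. Fronting leaves a gap immediately after 'announce':
Who may Marco tell the student to announce ___ might photograph the device despite the objections?
'announce' is word 8.

8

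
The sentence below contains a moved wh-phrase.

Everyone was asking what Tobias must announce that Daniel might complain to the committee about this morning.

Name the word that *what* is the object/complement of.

about

Pre-movement form: Tobias must announce that Daniel might complain to the committee about what this morning.
The filler 'what' is interpreted as the object of the preposition 'about'. Fronting leaves a gap immediately after 'about':
Everyone was asking what Tobias must announce that Daniel might complain to the committee about ___ this morning.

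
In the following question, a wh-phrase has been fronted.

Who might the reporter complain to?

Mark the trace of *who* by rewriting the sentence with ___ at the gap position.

Who might the reporter complain to ___?

In situ: The reporter might complain to who.
'who' is the object of the preposition 'to'. The gap is right after 'to'.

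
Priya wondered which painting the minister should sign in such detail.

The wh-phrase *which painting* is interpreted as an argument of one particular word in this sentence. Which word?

sign

In situ: The minister should sign which painting in such detail.
'which painting' functions as the direct object of 'sign'. It moves to the left edge, and the trace sits right after 'sign':
Priya wondered which painting the minister should sign ___ in such detail.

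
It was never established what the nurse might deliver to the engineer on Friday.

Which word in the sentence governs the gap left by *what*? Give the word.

deliver

Pre-movement form: The nurse might deliver what to the engineer on Friday.
'what' functions as the direct object of 'deliver'. Fronting leaves a gap immediately after 'deliver':
It was never established what the nurse might deliver ___ to the engineer on Friday.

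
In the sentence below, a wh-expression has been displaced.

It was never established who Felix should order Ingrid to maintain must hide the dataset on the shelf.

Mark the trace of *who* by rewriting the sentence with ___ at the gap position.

In situ: Felix should order Ingrid to maintain who must hide the dataset on the shelf.
'who' functions as the subject of the clause embedded under 'maintain'. The gap is right after 'maintain'.

It was never established who Felix should order Ingrid to maintain ___ must hide the dataset on the shelf.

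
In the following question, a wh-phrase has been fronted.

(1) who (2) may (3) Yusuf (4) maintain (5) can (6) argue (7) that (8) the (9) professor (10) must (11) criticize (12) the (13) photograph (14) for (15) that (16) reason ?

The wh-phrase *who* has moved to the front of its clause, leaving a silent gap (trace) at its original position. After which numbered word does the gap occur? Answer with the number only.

In situ: Yusuf may maintain who can argue that the professor must criticize the photograph for that reason.
The filler 'who' is interpreted as the subject of the clause embedded under 'maintain'. Wh-movement fronts it, leaving a gap right after 'maintain':
Who may Yusuf maintain ___ can argue that the professor must criticize the photograph for that reason?
'maintain' is word 4.

4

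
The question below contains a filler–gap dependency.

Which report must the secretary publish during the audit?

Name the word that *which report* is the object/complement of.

publish

Before movement: The secretary must publish which report during the audit.
'which report' is the direct object of 'publish'. Fronting leaves a gap immediately after 'publish':
Which report must the secretary publish ___ during the audit?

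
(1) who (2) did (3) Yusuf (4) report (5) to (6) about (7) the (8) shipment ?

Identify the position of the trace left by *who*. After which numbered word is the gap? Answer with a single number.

5

Underlying clause: Yusuf did report to who about the shipment.
The filler 'who' is interpreted as the object of the preposition 'to'. Fronting leaves a gap immediately after 'to':
Who did Yusuf report to ___ about the shipment?
'to' is word 5.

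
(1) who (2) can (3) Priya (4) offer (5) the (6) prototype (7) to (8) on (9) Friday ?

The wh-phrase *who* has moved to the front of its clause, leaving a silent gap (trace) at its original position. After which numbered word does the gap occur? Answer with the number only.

7

Underlying clause: Priya can offer the prototype to who on Friday.
The filler 'who' is interpreted as the object of the preposition 'to' (recipient of 'offer'). It moves to the left edge, and the trace sits right after 'to':
Who can Priya offer the prototype to ___ on Friday?
'to' is word 7.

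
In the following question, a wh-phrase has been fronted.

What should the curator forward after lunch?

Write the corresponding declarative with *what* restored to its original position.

The curator should forward what after lunch.

'what' functions as the direct object of 'forward'. It moves to the left edge, and the trace sits right after 'forward':
What should the curator forward ___ after lunch?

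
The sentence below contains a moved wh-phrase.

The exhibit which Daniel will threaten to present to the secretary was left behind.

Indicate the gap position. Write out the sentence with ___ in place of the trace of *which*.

'which' is the direct object of 'present'. The gap is right after 'present'.

The exhibit which Daniel will threaten to present ___ to the secretary was left behind.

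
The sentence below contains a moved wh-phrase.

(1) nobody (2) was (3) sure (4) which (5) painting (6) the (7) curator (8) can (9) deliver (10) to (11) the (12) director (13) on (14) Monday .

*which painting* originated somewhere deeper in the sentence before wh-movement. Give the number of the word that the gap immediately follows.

Pre-movement form: The curator can deliver which painting to the director on Monday.
'which painting' functions as the direct object of 'deliver'. Fronting leaves a gap immediately after 'deliver':
Nobody was sure which painting the curator can deliver ___ to the director on Monday.
'deliver' is word 9.

9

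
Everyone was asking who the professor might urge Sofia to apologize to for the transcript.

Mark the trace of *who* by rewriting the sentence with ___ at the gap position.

In situ: The professor might urge Sofia to apologize to who for the transcript.
'who' functions as the object of the preposition 'to'. The gap is right after 'to'.

Everyone was asking who the professor might urge Sofia to apologize to ___ for the transcript.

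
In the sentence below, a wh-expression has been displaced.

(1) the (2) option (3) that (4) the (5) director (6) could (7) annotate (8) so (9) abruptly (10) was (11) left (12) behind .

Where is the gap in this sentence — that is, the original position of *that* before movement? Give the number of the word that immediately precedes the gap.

'that' functions as the direct object of 'annotate'. Fronting leaves a gap immediately after 'annotate':
The option that the director could annotate ___ so abruptly was left behind.
'annotate' is word 7.

7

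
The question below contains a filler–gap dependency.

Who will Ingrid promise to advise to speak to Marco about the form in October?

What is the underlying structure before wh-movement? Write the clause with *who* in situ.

Ingrid will promise to advise who to speak to Marco about the form in October.

'who' is the direct object of 'advise'. Wh-movement fronts it, leaving a gap right after 'advise':
Who will Ingrid promise to advise ___ to speak to Marco about the form in October?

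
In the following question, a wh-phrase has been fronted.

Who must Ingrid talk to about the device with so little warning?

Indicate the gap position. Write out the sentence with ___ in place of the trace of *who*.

Who must Ingrid talk to ___ about the device with so little warning?

In situ: Ingrid must talk to who about the device with so little warning.
'who' functions as the object of the preposition 'to'. The gap is right after 'to'.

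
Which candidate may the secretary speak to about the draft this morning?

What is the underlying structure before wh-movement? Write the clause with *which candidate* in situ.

'which candidate' functions as the object of the preposition 'to'. Fronting leaves a gap immediately after 'to':
Which candidate may the secretary speak to ___ about the draft this morning?

The secretary may speak to which candidate about the draft this morning.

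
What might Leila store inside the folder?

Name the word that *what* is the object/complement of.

store

Pre-movement form: Leila might store what inside the folder.
The filler 'what' is interpreted as the direct object of 'store'. It moves to the left edge, and the trace sits right after 'store':
What might Leila store ___ inside the folder?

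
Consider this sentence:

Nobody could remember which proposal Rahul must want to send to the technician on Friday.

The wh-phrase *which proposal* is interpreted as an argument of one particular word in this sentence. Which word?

send

Pre-movement form: Rahul must want to send which proposal to the technician on Friday.
The filler 'which proposal' is interpreted as the direct object of 'send'. Fronting leaves a gap immediately after 'send':
Nobody could remember which proposal Rahul must want to send ___ to the technician on Friday.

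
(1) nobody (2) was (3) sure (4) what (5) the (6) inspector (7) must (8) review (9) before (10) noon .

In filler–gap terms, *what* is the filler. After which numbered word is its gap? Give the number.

8

Pre-movement form: The inspector must review what before noon.
'what' is the direct object of 'review'. Wh-movement fronts it, leaving a gap right after 'review':
Nobody was sure what the inspector must review ___ before noon.
'review' is word 8.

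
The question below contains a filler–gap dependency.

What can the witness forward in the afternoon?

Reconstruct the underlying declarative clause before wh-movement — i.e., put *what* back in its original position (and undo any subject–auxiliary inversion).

The witness can forward what in the afternoon.

The filler 'what' is interpreted as the direct object of 'forward'. Fronting leaves a gap immediately after 'forward':
What can the witness forward ___ in the afternoon?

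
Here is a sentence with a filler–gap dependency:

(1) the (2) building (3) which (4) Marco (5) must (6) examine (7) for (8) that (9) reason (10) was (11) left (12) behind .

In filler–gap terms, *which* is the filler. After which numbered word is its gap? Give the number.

'which' is the direct object of 'examine'. Wh-movement fronts it, leaving a gap right after 'examine':
The building which Marco must examine ___ for that reason was left behind.
'examine' is word 6.

6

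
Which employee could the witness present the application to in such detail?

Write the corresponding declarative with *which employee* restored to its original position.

The witness could present the application to which employee in such detail.

The filler 'which employee' is interpreted as the object of the preposition 'to' (recipient of 'present'). Fronting leaves a gap immediately after 'to':
Which employee could the witness present the application to ___ in such detail?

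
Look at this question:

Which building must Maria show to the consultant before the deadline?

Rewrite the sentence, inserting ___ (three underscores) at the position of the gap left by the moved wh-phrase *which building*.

Before movement: Maria must show which building to the consultant before the deadline.
The filler 'which building' is interpreted as the direct object of 'show'. The gap is right after 'show'.

Which building must Maria show ___ to the consultant before the deadline?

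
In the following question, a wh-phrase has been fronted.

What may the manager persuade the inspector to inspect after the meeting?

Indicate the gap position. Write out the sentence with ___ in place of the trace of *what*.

Underlying clause: The manager may persuade the inspector to inspect what after the meeting.
'what' functions as the direct object of 'inspect'. The gap is right after 'inspect'.

What may the manager persuade the inspector to inspect ___ after the meeting?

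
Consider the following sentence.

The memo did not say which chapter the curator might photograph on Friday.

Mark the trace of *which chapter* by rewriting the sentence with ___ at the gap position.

Underlying clause: The curator might photograph which chapter on Friday.
'which chapter' functions as the direct object of 'photograph'. The gap is right after 'photograph'.

The memo did not say which chapter the curator might photograph ___ on Friday.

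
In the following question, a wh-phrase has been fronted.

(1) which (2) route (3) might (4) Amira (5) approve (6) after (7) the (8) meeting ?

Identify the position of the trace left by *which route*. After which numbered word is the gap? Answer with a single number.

Underlying clause: Amira might approve which route after the meeting.
'which route' functions as the direct object of 'approve'. Fronting leaves a gap immediately after 'approve':
Which route might Amira approve ___ after the meeting?
'approve' is word 5.

5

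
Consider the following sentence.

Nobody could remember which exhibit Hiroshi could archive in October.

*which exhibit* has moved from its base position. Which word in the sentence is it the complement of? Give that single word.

In situ: Hiroshi could archive which exhibit in October.
The filler 'which exhibit' is interpreted as the direct object of 'archive'. Wh-movement fronts it, leaving a gap right after 'archive':
Nobody could remember which exhibit Hiroshi could archive ___ in October.

archive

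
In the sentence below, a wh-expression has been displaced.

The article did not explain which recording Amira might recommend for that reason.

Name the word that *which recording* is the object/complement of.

recommend

In situ: Amira might recommend which recording for that reason.
The filler 'which recording' is interpreted as the direct object of 'recommend'. Wh-movement fronts it, leaving a gap right after 'recommend':
The article did not explain which recording Amira might recommend ___ for that reason.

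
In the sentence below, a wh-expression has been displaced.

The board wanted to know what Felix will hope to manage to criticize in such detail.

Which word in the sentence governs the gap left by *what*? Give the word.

Before movement: Felix will hope to manage to criticize what in such detail.
'what' is the direct object of 'criticize'. It moves to the left edge, and the trace sits right after 'criticize':
The board wanted to know what Felix will hope to manage to criticize ___ in such detail.

criticize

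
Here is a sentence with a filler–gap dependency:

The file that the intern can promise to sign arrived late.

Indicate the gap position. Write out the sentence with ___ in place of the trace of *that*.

'that' is the direct object of 'sign'. The gap is right after 'sign'.

The file that the intern can promise to sign ___ arrived late.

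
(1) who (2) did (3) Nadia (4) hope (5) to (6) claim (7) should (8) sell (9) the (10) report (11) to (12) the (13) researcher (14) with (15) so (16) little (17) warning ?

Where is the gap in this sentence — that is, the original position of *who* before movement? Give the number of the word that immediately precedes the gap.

6

Pre-movement form: Nadia did hope to claim who should sell the report to the researcher with so little warning.
'who' is the subject of the clause embedded under 'claim'. It moves to the left edge, and the trace sits right after 'claim':
Who did Nadia hope to claim ___ should sell the report to the researcher with so little warning?
'claim' is word 6.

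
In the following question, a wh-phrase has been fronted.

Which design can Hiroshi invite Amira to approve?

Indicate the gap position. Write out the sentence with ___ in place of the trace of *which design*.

Which design can Hiroshi invite Amira to approve ___?

Pre-movement form: Hiroshi can invite Amira to approve which design.
'which design' functions as the direct object of 'approve'. The gap is right after 'approve'.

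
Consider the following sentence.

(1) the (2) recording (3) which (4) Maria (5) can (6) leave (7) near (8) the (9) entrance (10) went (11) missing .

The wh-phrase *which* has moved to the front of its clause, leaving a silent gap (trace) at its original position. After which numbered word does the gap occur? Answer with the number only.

'which' functions as the direct object of 'leave'. It moves to the left edge, and the trace sits right after 'leave':
The recording which Maria can leave ___ near the entrance went missing.
'leave' is word 6.

6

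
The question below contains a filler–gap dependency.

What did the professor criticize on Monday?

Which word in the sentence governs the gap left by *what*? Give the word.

Before movement: The professor did criticize what on Monday.
The filler 'what' is interpreted as the direct object of 'criticize'. Wh-movement fronts it, leaving a gap right after 'criticize':
What did the professor criticize ___ on Monday?

criticize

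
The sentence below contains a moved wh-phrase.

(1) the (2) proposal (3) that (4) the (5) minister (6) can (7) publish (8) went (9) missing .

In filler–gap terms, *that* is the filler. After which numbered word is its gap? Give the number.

7

'that' functions as the direct object of 'publish'. It moves to the left edge, and the trace sits right after 'publish':
The proposal that the minister can publish ___ went missing.
'publish' is word 7.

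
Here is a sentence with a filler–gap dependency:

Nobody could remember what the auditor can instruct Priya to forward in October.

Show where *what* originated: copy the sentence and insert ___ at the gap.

Nobody could remember what the auditor can instruct Priya to forward ___ in October.

Underlying clause: The auditor can instruct Priya to forward what in October.
The filler 'what' is interpreted as the direct object of 'forward'. The gap is right after 'forward'.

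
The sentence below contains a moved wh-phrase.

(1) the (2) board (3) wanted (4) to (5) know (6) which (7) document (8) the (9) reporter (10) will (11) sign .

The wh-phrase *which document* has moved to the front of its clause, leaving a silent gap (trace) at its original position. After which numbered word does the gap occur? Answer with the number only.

Before movement: The reporter will sign which document.
'which document' is the direct object of 'sign'. Wh-movement fronts it, leaving a gap right after 'sign':
The board wanted to know which document the reporter will sign ___.
'sign' is word 11.

11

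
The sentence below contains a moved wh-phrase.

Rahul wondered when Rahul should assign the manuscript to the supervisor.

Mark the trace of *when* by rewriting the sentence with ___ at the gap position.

Rahul wondered when Rahul should assign the manuscript to the supervisor ___.

Pre-movement form: Rahul should assign the manuscript to the supervisor when.
'when' is the temporal adjunct. The gap is right after 'supervisor'.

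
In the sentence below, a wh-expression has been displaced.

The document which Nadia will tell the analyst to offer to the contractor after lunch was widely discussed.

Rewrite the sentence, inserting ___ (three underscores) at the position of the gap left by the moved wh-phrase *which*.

'which' functions as the direct object of 'offer'. The gap is right after 'offer'.

The document which Nadia will tell the analyst to offer ___ to the contractor after lunch was widely discussed.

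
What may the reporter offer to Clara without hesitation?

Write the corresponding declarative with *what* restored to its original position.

The reporter may offer what to Clara without hesitation.

'what' functions as the direct object of 'offer'. Fronting leaves a gap immediately after 'offer':
What may the reporter offer ___ to Clara without hesitation?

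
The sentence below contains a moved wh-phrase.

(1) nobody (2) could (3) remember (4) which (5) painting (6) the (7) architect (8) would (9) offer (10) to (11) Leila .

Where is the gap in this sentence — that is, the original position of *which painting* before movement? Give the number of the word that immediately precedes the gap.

Pre-movement form: The architect would offer which painting to Leila.
'which painting' functions as the direct object of 'offer'. It moves to the left edge, and the trace sits right after 'offer':
Nobody could remember which painting the architect would offer ___ to Leila.
'offer' is word 9.

9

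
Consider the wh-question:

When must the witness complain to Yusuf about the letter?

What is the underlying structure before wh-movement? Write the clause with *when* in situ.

The witness must complain to Yusuf about the letter when.

'when' is the temporal adjunct. Wh-movement fronts it, leaving a gap right after 'letter':
When must the witness complain to Yusuf about the letter ___?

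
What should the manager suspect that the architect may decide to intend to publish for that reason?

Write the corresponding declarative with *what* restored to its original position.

The manager should suspect that the architect may decide to intend to publish what for that reason.

'what' is the direct object of 'publish'. It moves to the left edge, and the trace sits right after 'publish':
What should the manager suspect that the architect may decide to intend to publish ___ for that reason?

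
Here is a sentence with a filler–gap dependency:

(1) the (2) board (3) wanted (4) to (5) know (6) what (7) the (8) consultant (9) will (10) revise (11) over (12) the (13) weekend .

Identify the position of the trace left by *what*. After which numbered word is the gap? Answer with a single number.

10

Before movement: The consultant will revise what over the weekend.
The filler 'what' is interpreted as the direct object of 'revise'. It moves to the left edge, and the trace sits right after 'revise':
The board wanted to know what the consultant will revise ___ over the weekend.
'revise' is word 10.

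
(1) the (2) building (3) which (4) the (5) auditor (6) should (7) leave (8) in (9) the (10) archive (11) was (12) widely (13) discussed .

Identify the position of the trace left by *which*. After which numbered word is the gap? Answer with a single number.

7

'which' is the direct object of 'leave'. Wh-movement fronts it, leaving a gap right after 'leave':
The building which the auditor should leave ___ in the archive was widely discussed.
'leave' is word 7.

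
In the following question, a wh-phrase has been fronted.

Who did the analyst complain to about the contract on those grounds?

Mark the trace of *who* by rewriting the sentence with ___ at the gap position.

Who did the analyst complain to ___ about the contract on those grounds?

Underlying clause: The analyst did complain to who about the contract on those grounds.
The filler 'who' is interpreted as the object of the preposition 'to'. The gap is right after 'to'.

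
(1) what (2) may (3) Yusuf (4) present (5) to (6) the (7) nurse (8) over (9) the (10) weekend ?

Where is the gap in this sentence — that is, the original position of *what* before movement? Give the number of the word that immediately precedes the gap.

Pre-movement form: Yusuf may present what to the nurse over the weekend.
'what' is the direct object of 'present'. It moves to the left edge, and the trace sits right after 'present':
What may Yusuf present ___ to the nurse over the weekend?
'present' is word 4.

4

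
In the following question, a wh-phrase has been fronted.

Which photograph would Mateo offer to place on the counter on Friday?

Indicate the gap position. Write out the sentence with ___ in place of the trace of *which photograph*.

Pre-movement form: Mateo would offer to place which photograph on the counter on Friday.
'which photograph' functions as the direct object of 'place'. The gap is right after 'place'.

Which photograph would Mateo offer to place ___ on the counter on Friday?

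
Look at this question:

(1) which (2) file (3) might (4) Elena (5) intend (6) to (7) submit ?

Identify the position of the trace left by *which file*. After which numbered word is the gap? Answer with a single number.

Before movement: Elena might intend to submit which file.
The filler 'which file' is interpreted as the direct object of 'submit'. Wh-movement fronts it, leaving a gap right after 'submit':
Which file might Elena intend to submit ___?
'submit' is word 7.

7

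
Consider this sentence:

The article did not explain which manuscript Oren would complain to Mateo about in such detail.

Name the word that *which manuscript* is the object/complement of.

about

Before movement: Oren would complain to Mateo about which manuscript in such detail.
The filler 'which manuscript' is interpreted as the object of the preposition 'about'. It moves to the left edge, and the trace sits right after 'about':
The article did not explain which manuscript Oren would complain to Mateo about ___ in such detail.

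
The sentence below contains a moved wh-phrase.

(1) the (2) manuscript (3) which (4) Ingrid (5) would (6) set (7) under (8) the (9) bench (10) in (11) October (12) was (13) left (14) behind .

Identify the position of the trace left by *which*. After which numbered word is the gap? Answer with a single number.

6

The filler 'which' is interpreted as the direct object of 'set'. Wh-movement fronts it, leaving a gap right after 'set':
The manuscript which Ingrid would set ___ under the bench in October was left behind.
'set' is word 6.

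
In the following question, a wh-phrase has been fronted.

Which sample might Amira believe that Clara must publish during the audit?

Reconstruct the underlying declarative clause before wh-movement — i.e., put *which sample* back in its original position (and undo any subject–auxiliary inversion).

Amira might believe that Clara must publish which sample during the audit.

The filler 'which sample' is interpreted as the direct object of 'publish'. Wh-movement fronts it, leaving a gap right after 'publish':
Which sample might Amira believe that Clara must publish ___ during the audit?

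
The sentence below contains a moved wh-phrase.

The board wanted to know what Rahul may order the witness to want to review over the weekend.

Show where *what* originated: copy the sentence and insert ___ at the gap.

In situ: Rahul may order the witness to want to review what over the weekend.
'what' is the direct object of 'review'. The gap is right after 'review'.

The board wanted to know what Rahul may order the witness to want to review ___ over the weekend.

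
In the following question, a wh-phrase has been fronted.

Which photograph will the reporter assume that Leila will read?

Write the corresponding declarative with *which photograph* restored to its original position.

'which photograph' is the direct object of 'read'. It moves to the left edge, and the trace sits right after 'read':
Which photograph will the reporter assume that Leila will read ___?

The reporter will assume that Leila will read which photograph.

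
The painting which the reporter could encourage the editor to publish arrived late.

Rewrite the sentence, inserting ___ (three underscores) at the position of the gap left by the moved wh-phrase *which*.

The painting which the reporter could encourage the editor to publish ___ arrived late.

The filler 'which' is interpreted as the direct object of 'publish'. The gap is right after 'publish'.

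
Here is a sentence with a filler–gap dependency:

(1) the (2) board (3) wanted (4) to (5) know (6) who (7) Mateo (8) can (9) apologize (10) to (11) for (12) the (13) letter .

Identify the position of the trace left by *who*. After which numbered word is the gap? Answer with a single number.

In situ: Mateo can apologize to who for the letter.
'who' functions as the object of the preposition 'to'. Fronting leaves a gap immediately after 'to':
The board wanted to know who Mateo can apologize to ___ for the letter.
'to' is word 10.

10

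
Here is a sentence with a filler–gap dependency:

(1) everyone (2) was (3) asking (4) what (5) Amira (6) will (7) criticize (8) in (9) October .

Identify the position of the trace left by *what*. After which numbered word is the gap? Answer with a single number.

Before movement: Amira will criticize what in October.
The filler 'what' is interpreted as the direct object of 'criticize'. Wh-movement fronts it, leaving a gap right after 'criticize':
Everyone was asking what Amira will criticize ___ in October.
'criticize' is word 7.

7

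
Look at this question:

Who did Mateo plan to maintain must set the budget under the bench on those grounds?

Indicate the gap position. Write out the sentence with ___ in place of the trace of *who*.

Underlying clause: Mateo did plan to maintain who must set the budget under the bench on those grounds.
'who' is the subject of the clause embedded under 'maintain'. The gap is right after 'maintain'.

Who did Mateo plan to maintain ___ must set the budget under the bench on those grounds?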